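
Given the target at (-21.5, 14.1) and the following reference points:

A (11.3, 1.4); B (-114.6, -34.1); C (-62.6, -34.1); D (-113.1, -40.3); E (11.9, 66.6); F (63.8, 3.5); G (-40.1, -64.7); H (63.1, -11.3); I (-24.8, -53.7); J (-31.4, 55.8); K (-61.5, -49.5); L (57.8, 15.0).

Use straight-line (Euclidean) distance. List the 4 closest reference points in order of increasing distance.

Distances from (-21.5, 14.1):
A: √((32.8)² + (-12.7)²) = √(1075.840 + 161.290) = 35.2
B: √((-93.1)² + (-48.2)²) = √(8667.610 + 2323.240) = 104.8
C: √((-41.1)² + (-48.2)²) = √(1689.210 + 2323.240) = 63.3
D: √((-91.6)² + (-54.4)²) = √(8390.560 + 2959.360) = 106.5
E: √((33.4)² + (52.5)²) = √(1115.560 + 2756.250) = 62.2
F: √((85.3)² + (-10.6)²) = √(7276.090 + 112.360) = 86.0
G: √((-18.6)² + (-78.8)²) = √(345.960 + 6209.440) = 81.0
H: √((84.6)² + (-25.4)²) = √(7157.160 + 645.160) = 88.3
I: √((-3.3)² + (-67.8)²) = √(10.890 + 4596.840) = 67.9
J: √((-9.9)² + (41.7)²) = √(98.010 + 1738.890) = 42.9
K: √((-40.0)² + (-63.6)²) = √(1600.000 + 4044.960) = 75.1
L: √((79.3)² + (0.9)²) = √(6288.490 + 0.810) = 79.3
Sorted: A (35.2) < J (42.9) < E (62.2) < C (63.3) < I (67.9) < K (75.1) < …

A, J, E, C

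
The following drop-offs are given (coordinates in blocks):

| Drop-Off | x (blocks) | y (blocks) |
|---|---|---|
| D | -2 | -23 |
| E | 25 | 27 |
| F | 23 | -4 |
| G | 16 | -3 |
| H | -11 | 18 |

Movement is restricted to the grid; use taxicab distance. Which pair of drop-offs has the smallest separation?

F and G

Pairwise distances:
F–G: 8 blocks
E–F: 33 blocks
D–G: 38 blocks
E–G: 39 blocks
D–F: 44 blocks
E–H: 45 blocks
G–H: 48 blocks
D–H: 50 blocks
F–H: 56 blocks
D–E: 77 blocks
Closest pair: F–G at 8 blocks.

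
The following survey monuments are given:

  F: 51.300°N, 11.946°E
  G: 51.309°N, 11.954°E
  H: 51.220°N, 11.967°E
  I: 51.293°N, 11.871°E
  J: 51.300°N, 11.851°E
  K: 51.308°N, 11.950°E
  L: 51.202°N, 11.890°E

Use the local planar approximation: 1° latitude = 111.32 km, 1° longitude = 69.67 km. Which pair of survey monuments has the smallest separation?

G and K

Pairwise distances:
F–G: 1.146 km
F–H: 9.025 km
F–I: 5.283 km
F–J: 6.619 km
F–K: 0.933 km
F–L: 11.586 km
G–H: 9.949 km
G–I: 6.051 km
G–J: 7.246 km
G–K: 0.300 km
G–L: 12.718 km
H–I: 10.525 km
H–J: 12.026 km
H–K: 9.867 km
H–L: 5.727 km
I–J: 1.596 km
I–K: 5.752 km
I–L: 10.216 km
J–K: 6.955 km
J–L: 11.243 km
K–L: 12.518 km
Closest pair: G–K at 0.300 km.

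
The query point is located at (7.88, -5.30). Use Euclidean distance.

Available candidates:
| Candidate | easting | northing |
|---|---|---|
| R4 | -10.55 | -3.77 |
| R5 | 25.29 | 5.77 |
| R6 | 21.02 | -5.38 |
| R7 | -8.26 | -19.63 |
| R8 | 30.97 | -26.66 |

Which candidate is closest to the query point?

R6

Distances from (7.88, -5.30):
R4: 18.49
R5: 20.63
R6: 13.14
R7: 21.58
R8: 31.45
Minimum: R6 at 13.14.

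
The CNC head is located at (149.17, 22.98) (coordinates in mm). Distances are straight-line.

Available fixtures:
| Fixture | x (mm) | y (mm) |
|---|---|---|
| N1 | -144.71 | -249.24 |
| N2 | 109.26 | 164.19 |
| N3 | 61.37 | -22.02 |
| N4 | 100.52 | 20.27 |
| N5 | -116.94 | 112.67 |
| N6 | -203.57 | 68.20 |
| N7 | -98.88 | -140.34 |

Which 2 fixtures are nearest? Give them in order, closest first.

Distances from (149.17, 22.98):
N1: √((-293.88)² + (-272.22)²) = √(86365.4544 + 74103.7284) = 400.59 mm
N2: √((-39.91)² + (141.21)²) = √(1592.8081 + 19940.2641) = 146.74 mm
N3: √((-87.80)² + (-45.00)²) = √(7708.8400 + 2025.0000) = 98.66 mm
N4: √((-48.65)² + (-2.71)²) = √(2366.8225 + 7.3441) = 48.73 mm
N5: √((-266.11)² + (89.69)²) = √(70814.5321 + 8044.2961) = 280.82 mm
N6: √((-352.74)² + (45.22)²) = √(124425.5076 + 2044.8484) = 355.63 mm
N7: √((-248.05)² + (-163.32)²) = √(61528.8025 + 26673.4224) = 296.99 mm
Sorted: N4 (48.73 mm) < N3 (98.66 mm) < N2 (146.74 mm) < N5 (280.82 mm) < …

N4, N3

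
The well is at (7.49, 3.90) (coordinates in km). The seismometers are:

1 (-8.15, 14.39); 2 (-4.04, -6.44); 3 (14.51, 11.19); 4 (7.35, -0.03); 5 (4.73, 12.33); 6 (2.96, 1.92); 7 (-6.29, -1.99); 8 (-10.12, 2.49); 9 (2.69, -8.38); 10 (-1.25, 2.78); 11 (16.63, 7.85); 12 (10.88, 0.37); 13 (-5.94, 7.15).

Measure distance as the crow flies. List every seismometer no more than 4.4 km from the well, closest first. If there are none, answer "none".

4

Distances from (7.49, 3.90):
1: 18.83 km
2: 15.49 km
3: 10.12 km
4: 3.93 km
5: 8.87 km
6: 4.94 km
7: 14.99 km
8: 17.67 km
9: 13.18 km
10: 8.81 km
11: 9.96 km
12: 4.89 km
13: 13.82 km
Threshold 4.4 km: 4 (3.93 km) is within range.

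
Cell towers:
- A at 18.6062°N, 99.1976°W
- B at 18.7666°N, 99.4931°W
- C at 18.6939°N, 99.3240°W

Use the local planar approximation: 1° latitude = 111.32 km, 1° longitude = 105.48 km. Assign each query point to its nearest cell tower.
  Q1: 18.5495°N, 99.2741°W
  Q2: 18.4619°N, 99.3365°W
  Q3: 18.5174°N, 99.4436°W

Q1→A; Q2→A; Q3→C

Q1 at 18.5495°N, 99.2741°W:
  A: 10.2446 km
  B: 33.4318 km
  C: 16.9144 km
  → nearest: A (10.2446 km)
Q2 at 18.4619°N, 99.3365°W:
  A: 21.7415 km
  B: 37.7275 km
  C: 25.8599 km
  → nearest: A (21.7415 km)
Q3 at 18.5174°N, 99.4436°W:
  A: 27.7673 km
  B: 28.2280 km
  C: 23.3493 km
  → nearest: C (23.3493 km)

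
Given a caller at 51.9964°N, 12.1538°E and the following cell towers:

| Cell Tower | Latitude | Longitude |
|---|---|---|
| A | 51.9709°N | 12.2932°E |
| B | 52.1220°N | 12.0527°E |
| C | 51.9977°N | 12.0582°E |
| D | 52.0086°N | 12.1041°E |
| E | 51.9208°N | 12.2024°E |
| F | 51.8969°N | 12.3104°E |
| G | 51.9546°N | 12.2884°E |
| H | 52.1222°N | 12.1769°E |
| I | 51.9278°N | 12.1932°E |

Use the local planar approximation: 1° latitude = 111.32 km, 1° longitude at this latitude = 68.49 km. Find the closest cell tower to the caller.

Distances from 51.9964°N, 12.1538°E:
A: 9.9606 km
B: 15.6025 km
C: 6.5492 km
D: 3.6649 km
E: 9.0502 km
F: 15.4182 km
G: 10.3265 km
H: 14.0931 km
I: 8.0993 km
Minimum: D at 3.6649 km.

D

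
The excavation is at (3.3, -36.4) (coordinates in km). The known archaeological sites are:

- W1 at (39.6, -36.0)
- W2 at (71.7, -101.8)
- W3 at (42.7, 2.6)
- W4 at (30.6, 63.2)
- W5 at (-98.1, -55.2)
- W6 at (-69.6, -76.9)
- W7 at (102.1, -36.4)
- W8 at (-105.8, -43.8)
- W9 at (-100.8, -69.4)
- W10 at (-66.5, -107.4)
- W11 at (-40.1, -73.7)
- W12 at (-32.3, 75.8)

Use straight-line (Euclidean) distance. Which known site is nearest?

W1

Distances from (3.3, -36.4):
W1: 36.3 km
W2: 94.6 km
W3: 55.4 km
W4: 103.3 km
W5: 103.1 km
W6: 83.4 km
W7: 98.8 km
W8: 109.4 km
W9: 109.2 km
W10: 99.6 km
W11: 57.2 km
W12: 117.7 km
Minimum: W1 at 36.3 km.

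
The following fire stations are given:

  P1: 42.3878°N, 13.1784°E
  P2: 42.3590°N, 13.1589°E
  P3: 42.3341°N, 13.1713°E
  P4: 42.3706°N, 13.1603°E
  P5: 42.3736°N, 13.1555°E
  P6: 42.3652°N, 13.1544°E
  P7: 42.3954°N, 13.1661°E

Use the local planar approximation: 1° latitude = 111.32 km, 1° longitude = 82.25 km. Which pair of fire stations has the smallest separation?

P4 and P5

Pairwise distances:
P1–P2: √((-0.0288·111.32)² + (-0.0195·82.25)²) = √(10.278539 + 2.572415) = 3.5848 km
P1–P3: √((-0.0537·111.32)² + (-0.0071·82.25)²) = √(35.735097 + 0.341027) = 6.0063 km
P1–P4: √((-0.0172·111.32)² + (-0.0181·82.25)²) = √(3.666091 + 2.216302) = 2.4254 km
P1–P5: √((-0.0142·111.32)² + (-0.0229·82.25)²) = √(2.498752 + 3.547666) = 2.4589 km
P1–P6: √((-0.0226·111.32)² + (-0.0240·82.25)²) = √(6.329411 + 3.896676) = 3.1978 km
P1–P7: √((0.0076·111.32)² + (-0.0123·82.25)²) = √(0.715770 + 1.023486) = 1.3188 km
P2–P3: √((-0.0249·111.32)² + (0.0124·82.25)²) = √(7.683252 + 1.040196) = 2.9535 km
P2–P4: √((0.0116·111.32)² + (0.0014·82.25)²) = √(1.667487 + 0.013260) = 1.2964 km
P2–P5: √((0.0146·111.32)² + (-0.0034·82.25)²) = √(2.641509 + 0.078204) = 1.6492 km
P2–P6: √((0.0062·111.32)² + (-0.0045·82.25)²) = √(0.476354 + 0.136993) = 0.7832 km
P2–P7: √((0.0364·111.32)² + (0.0072·82.25)²) = √(16.419093 + 0.350701) = 4.0951 km
P3–P4: √((0.0365·111.32)² + (-0.0110·82.25)²) = √(16.509432 + 0.818573) = 4.1627 km
P3–P5: √((0.0395·111.32)² + (-0.0158·82.25)²) = √(19.334840 + 1.688830) = 4.5852 km
P3–P6: √((0.0311·111.32)² + (-0.0169·82.25)²) = √(11.985804 + 1.932170) = 3.7307 km
P3–P7: √((0.0613·111.32)² + (-0.0052·82.25)²) = √(46.565830 + 0.182927) = 6.8373 km
P4–P5: √((0.0030·111.32)² + (-0.0048·82.25)²) = √(0.111529 + 0.155867) = 0.5171 km
P4–P6: √((-0.0054·111.32)² + (-0.0059·82.25)²) = √(0.361355 + 0.235492) = 0.7726 km
P4–P7: √((0.0248·111.32)² + (0.0058·82.25)²) = √(7.621663 + 0.227577) = 2.8016 km
P5–P6: √((-0.0084·111.32)² + (-0.0011·82.25)²) = √(0.874390 + 0.008186) = 0.9395 km
P5–P7: √((0.0218·111.32)² + (0.0106·82.25)²) = √(5.889242 + 0.760122) = 2.5786 km
P6–P7: √((0.0302·111.32)² + (0.0117·82.25)²) = √(11.302130 + 0.926069) = 3.4969 km
Closest pair: P4–P5 at 0.5171 km.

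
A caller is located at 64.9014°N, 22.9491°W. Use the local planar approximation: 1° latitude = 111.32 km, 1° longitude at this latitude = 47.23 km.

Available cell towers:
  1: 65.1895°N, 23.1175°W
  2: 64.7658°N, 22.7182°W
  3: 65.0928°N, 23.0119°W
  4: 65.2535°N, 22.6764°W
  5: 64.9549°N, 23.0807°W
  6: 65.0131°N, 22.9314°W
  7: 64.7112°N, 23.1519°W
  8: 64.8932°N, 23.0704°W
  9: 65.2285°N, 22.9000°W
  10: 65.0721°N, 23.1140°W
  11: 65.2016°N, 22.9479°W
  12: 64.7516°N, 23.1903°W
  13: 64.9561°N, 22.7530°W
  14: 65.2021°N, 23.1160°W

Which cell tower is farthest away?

Distances from 64.9014°N, 22.9491°W:
1: √((0.2881·111.32)² + (-0.1684·47.23)²) = √(1028.567771 + 63.258671) = 33.0428 km
2: √((-0.1356·111.32)² + (0.2309·47.23)²) = √(227.858783 + 118.927902) = 18.6222 km
3: √((0.1914·111.32)² + (-0.0628·47.23)²) = √(453.973249 + 8.797417) = 21.5121 km
4: √((0.3521·111.32)² + (0.2727·47.23)²) = √(1536.308543 + 165.884637) = 41.2576 km
5: √((0.0535·111.32)² + (-0.1316·47.23)²) = √(35.469410 + 38.632042) = 8.6082 km
6: √((0.1117·111.32)² + (0.0177·47.23)²) = √(154.615398 + 0.698848) = 12.4625 km
7: √((-0.1902·111.32)² + (-0.2028·47.23)²) = √(448.298639 + 91.742758) = 23.2388 km
8: √((-0.0082·111.32)² + (-0.1213·47.23)²) = √(0.833248 + 32.821430) = 5.8013 km
9: √((0.3271·111.32)² + (0.0491·47.23)²) = √(1325.889965 + 5.377729) = 36.4865 km
10: √((0.1707·111.32)² + (-0.1649·47.23)²) = √(361.088317 + 60.656480) = 20.5364 km
11: √((0.3002·111.32)² + (0.0012·47.23)²) = √(1116.780369 + 0.003212) = 33.4183 km
12: √((-0.1498·111.32)² + (-0.2412·47.23)²) = √(278.080171 + 129.774839) = 20.1954 km
13: √((0.0547·111.32)² + (0.1961·47.23)²) = √(37.078405 + 85.780995) = 11.0842 km
14: √((0.3007·111.32)² + (-0.1669·47.23)²) = √(1120.503588 + 62.136754) = 34.3895 km
Maximum: 4 at 41.2576 km.

4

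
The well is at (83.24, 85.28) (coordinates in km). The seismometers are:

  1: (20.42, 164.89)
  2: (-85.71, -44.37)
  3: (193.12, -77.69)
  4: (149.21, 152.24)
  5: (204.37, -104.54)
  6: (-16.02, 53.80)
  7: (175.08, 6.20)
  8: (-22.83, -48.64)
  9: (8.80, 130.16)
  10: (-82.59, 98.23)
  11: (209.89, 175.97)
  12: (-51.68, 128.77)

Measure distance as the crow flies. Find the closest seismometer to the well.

Distances from (83.24, 85.28):
1: 101.41 km
2: 212.96 km
3: 196.55 km
4: 94.00 km
5: 225.18 km
6: 104.13 km
7: 121.20 km
8: 170.84 km
9: 86.92 km
10: 166.33 km
11: 155.77 km
12: 141.76 km
Minimum: 9 at 86.92 km.

9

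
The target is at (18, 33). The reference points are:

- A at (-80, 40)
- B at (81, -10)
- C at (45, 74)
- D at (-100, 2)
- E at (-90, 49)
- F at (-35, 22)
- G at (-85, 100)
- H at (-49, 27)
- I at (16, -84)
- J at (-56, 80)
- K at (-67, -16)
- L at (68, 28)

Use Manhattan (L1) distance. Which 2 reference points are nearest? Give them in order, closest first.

L, F

Distances from (18, 33):
A: |-98| + |7| = 98 + 7 = 105
B: |63| + |-43| = 63 + 43 = 106
C: |27| + |41| = 27 + 41 = 68
D: |-118| + |-31| = 118 + 31 = 149
E: |-108| + |16| = 108 + 16 = 124
F: |-53| + |-11| = 53 + 11 = 64
G: |-103| + |67| = 103 + 67 = 170
H: |-67| + |-6| = 67 + 6 = 73
I: |-2| + |-117| = 2 + 117 = 119
J: |-74| + |47| = 74 + 47 = 121
K: |-85| + |-49| = 85 + 49 = 134
L: |50| + |-5| = 50 + 5 = 55
Sorted: L (55) < F (64) < C (68) < H (73) < …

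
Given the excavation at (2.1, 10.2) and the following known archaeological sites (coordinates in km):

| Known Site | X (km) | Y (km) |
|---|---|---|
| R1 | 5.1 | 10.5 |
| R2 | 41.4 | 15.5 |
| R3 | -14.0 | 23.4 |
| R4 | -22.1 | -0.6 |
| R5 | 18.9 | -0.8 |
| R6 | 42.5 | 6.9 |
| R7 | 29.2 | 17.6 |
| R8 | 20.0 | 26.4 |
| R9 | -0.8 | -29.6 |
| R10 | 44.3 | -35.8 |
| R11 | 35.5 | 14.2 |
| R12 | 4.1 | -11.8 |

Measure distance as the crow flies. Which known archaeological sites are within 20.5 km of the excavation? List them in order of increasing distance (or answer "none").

Distances from (2.1, 10.2):
R1: √((3.0)² + (0.3)²) = √(9.000 + 0.090) = 3.0 km
R2: √((39.3)² + (5.3)²) = √(1544.490 + 28.090) = 39.7 km
R3: √((-16.1)² + (13.2)²) = √(259.210 + 174.240) = 20.8 km
R4: √((-24.2)² + (-10.8)²) = √(585.640 + 116.640) = 26.5 km
R5: √((16.8)² + (-11.0)²) = √(282.240 + 121.000) = 20.1 km
R6: √((40.4)² + (-3.3)²) = √(1632.160 + 10.890) = 40.5 km
R7: √((27.1)² + (7.4)²) = √(734.410 + 54.760) = 28.1 km
R8: √((17.9)² + (16.2)²) = √(320.410 + 262.440) = 24.1 km
R9: √((-2.9)² + (-39.8)²) = √(8.410 + 1584.040) = 39.9 km
R10: √((42.2)² + (-46.0)²) = √(1780.840 + 2116.000) = 62.4 km
R11: √((33.4)² + (4.0)²) = √(1115.560 + 16.000) = 33.6 km
R12: √((2.0)² + (-22.0)²) = √(4.000 + 484.000) = 22.1 km
Threshold 20.5 km: R1 (3.0 km), R5 (20.1 km) are within range.

R1, R5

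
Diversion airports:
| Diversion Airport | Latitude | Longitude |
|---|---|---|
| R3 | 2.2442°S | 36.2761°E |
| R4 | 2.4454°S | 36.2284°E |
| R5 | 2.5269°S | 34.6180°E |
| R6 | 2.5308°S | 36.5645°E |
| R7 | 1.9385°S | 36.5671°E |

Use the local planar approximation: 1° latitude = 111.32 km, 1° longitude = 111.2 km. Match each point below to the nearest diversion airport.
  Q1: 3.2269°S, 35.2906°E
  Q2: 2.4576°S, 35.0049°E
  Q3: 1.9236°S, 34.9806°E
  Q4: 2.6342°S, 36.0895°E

Q1 at 3.2269°S, 35.2906°E:
  R3: 154.8436 km
  R4: 135.8066 km
  R5: 108.0100 km
  R6: 161.4669 km
  R7: 201.7908 km
  → nearest: R5 (108.0100 km)
Q2 at 2.4576°S, 35.0049°E:
  R3: 143.3397 km
  R4: 136.0600 km
  R5: 43.7094 km
  R6: 173.6188 km
  R7: 183.0757 km
  → nearest: R5 (43.7094 km)
Q3 at 1.9236°S, 34.9806°E:
  R3: 148.4146 km
  R4: 150.4231 km
  R5: 78.3337 km
  R6: 188.6546 km
  R7: 176.4266 km
  → nearest: R5 (78.3337 km)
Q4 at 2.6342°S, 36.0895°E:
  R3: 48.1186 km
  R4: 26.0824 km
  R5: 164.0662 km
  R6: 54.0596 km
  R7: 93.9061 km
  → nearest: R4 (26.0824 km)

Q1→R5; Q2→R5; Q3→R5; Q4→R4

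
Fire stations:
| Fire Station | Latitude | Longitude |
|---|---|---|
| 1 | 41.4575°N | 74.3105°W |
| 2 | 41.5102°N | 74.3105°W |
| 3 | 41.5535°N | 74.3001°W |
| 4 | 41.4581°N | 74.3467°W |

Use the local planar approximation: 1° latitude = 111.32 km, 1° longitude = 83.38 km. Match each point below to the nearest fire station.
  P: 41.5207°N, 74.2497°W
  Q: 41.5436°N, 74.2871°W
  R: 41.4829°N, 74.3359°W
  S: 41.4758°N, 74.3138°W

P at 41.5207°N, 74.2497°W:
  1: √((-0.0632·111.32)² + (-0.0608·83.38)²) = √(49.497191 + 25.699871) = 8.6716 km
  2: √((-0.0105·111.32)² + (-0.0608·83.38)²) = √(1.366234 + 25.699871) = 5.2025 km
  3: √((0.0328·111.32)² + (-0.0504·83.38)²) = √(13.331962 + 17.659762) = 5.5670 km
  4: √((-0.0626·111.32)² + (-0.0970·83.38)²) = √(48.561832 + 65.413479) = 10.6759 km
  → nearest: 2 (5.2025 km)
Q at 41.5436°N, 74.2871°W:
  1: √((-0.0861·111.32)² + (-0.0234·83.38)²) = √(91.865554 + 3.806760) = 9.7812 km
  2: √((-0.0334·111.32)² + (-0.0234·83.38)²) = √(13.824178 + 3.806760) = 4.1989 km
  3: √((0.0099·111.32)² + (-0.0130·83.38)²) = √(1.214554 + 1.174926) = 1.5458 km
  4: √((-0.0855·111.32)² + (-0.0596·83.38)²) = √(90.589659 + 24.695413) = 10.7371 km
  → nearest: 3 (1.5458 km)
R at 41.4829°N, 74.3359°W:
  1: √((-0.0254·111.32)² + (0.0254·83.38)²) = √(7.994915 + 4.485297) = 3.5327 km
  2: √((0.0273·111.32)² + (0.0254·83.38)²) = √(9.235740 + 4.485297) = 3.7042 km
  3: √((0.0706·111.32)² + (0.0358·83.38)²) = √(61.766899 + 8.910249) = 8.4070 km
  4: √((-0.0248·111.32)² + (-0.0108·83.38)²) = √(7.621663 + 0.810907) = 2.9039 km
  → nearest: 4 (2.9039 km)
S at 41.4758°N, 74.3138°W:
  1: √((-0.0183·111.32)² + (0.0033·83.38)²) = √(4.150005 + 0.075710) = 2.0557 km
  2: √((0.0344·111.32)² + (0.0033·83.38)²) = √(14.664366 + 0.075710) = 3.8393 km
  3: √((0.0777·111.32)² + (0.0137·83.38)²) = √(74.814957 + 1.304863) = 8.7247 km
  4: √((-0.0177·111.32)² + (-0.0329·83.38)²) = √(3.882334 + 7.525157) = 3.3775 km
  → nearest: 1 (2.0557 km)

P→2; Q→3; R→4; S→1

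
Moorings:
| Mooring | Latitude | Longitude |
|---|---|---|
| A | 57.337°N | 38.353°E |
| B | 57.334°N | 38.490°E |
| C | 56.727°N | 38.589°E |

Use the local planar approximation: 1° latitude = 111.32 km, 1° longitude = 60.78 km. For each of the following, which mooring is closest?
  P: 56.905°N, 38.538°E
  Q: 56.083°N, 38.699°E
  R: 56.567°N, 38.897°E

P→C; Q→C; R→C

P at 56.905°N, 38.538°E:
  A: √((0.432·111.32)² + (-0.185·60.78)²) = √(2312.67118 + 126.43428) = 49.387 km
  B: √((0.429·111.32)² + (-0.048·60.78)²) = √(2280.66228 + 8.51146) = 47.845 km
  C: √((-0.178·111.32)² + (0.051·60.78)²) = √(392.63264 + 9.60864) = 20.056 km
  → nearest: C (20.056 km)
Q at 56.083°N, 38.699°E:
  A: √((1.254·111.32)² + (-0.346·60.78)²) = √(19486.84220 + 442.25585) = 141.170 km
  B: √((1.251·111.32)² + (-0.209·60.78)²) = √(19393.71525 + 161.36672) = 139.839 km
  C: √((0.644·111.32)² + (-0.110·60.78)²) = √(5139.46757 + 44.69992) = 72.001 km
  → nearest: C (72.001 km)
R at 56.567°N, 38.897°E:
  A: √((0.770·111.32)² + (-0.544·60.78)²) = √(7347.30123 + 1093.24926) = 91.872 km
  B: √((0.767·111.32)² + (-0.407·60.78)²) = √(7290.16106 + 611.94193) = 88.894 km
  C: √((0.160·111.32)² + (-0.308·60.78)²) = √(317.23885 + 350.44739) = 25.840 km
  → nearest: C (25.840 km)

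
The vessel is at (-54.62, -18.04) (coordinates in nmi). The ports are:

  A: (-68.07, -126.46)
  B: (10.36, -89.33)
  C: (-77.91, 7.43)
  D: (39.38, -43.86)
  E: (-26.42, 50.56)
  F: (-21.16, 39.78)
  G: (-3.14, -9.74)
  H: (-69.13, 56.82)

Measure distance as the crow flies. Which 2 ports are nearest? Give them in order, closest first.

Distances from (-54.62, -18.04):
A: √((-13.45)² + (-108.42)²) = √(180.9025 + 11754.8964) = 109.25 nmi
B: √((64.98)² + (-71.29)²) = √(4222.4004 + 5082.2641) = 96.46 nmi
C: √((-23.29)² + (25.47)²) = √(542.4241 + 648.7209) = 34.51 nmi
D: √((94.00)² + (-25.82)²) = √(8836.0000 + 666.6724) = 97.48 nmi
E: √((28.20)² + (68.60)²) = √(795.2400 + 4705.9600) = 74.17 nmi
F: √((33.46)² + (57.82)²) = √(1119.5716 + 3343.1524) = 66.80 nmi
G: √((51.48)² + (8.30)²) = √(2650.1904 + 68.8900) = 52.14 nmi
H: √((-14.51)² + (74.86)²) = √(210.5401 + 5604.0196) = 76.25 nmi
Sorted: C (34.51 nmi) < G (52.14 nmi) < F (66.80 nmi) < E (74.17 nmi) < …

C, G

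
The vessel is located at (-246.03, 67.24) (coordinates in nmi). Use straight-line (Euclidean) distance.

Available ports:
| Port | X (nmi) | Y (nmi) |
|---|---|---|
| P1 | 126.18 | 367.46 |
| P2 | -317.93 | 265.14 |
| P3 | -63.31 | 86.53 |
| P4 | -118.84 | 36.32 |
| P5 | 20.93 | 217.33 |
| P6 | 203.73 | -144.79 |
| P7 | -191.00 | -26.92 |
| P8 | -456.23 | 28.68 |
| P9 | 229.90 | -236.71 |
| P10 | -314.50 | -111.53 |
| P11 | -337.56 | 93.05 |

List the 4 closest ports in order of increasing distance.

Distances from (-246.03, 67.24):
P1: √((372.21)² + (300.22)²) = √(138540.2841 + 90132.0484) = 478.20 nmi
P2: √((-71.90)² + (197.90)²) = √(5169.6100 + 39164.4100) = 210.56 nmi
P3: √((182.72)² + (19.29)²) = √(33386.5984 + 372.1041) = 183.74 nmi
P4: √((127.19)² + (-30.92)²) = √(16177.2961 + 956.0464) = 130.89 nmi
P5: √((266.96)² + (150.09)²) = √(71267.6416 + 22527.0081) = 306.26 nmi
P6: √((449.76)² + (-212.03)²) = √(202284.0576 + 44956.7209) = 497.23 nmi
P7: √((55.03)² + (-94.16)²) = √(3028.3009 + 8866.1056) = 109.06 nmi
P8: √((-210.20)² + (-38.56)²) = √(44184.0400 + 1486.8736) = 213.71 nmi
P9: √((475.93)² + (-303.95)²) = √(226509.3649 + 92385.6025) = 564.71 nmi
P10: √((-68.47)² + (-178.77)²) = √(4688.1409 + 31958.7129) = 191.43 nmi
P11: √((-91.53)² + (25.81)²) = √(8377.7409 + 666.1561) = 95.10 nmi
Sorted: P11 (95.10 nmi) < P7 (109.06 nmi) < P4 (130.89 nmi) < P3 (183.74 nmi) < P10 (191.43 nmi) < P2 (210.56 nmi) < …

P11, P7, P4, P3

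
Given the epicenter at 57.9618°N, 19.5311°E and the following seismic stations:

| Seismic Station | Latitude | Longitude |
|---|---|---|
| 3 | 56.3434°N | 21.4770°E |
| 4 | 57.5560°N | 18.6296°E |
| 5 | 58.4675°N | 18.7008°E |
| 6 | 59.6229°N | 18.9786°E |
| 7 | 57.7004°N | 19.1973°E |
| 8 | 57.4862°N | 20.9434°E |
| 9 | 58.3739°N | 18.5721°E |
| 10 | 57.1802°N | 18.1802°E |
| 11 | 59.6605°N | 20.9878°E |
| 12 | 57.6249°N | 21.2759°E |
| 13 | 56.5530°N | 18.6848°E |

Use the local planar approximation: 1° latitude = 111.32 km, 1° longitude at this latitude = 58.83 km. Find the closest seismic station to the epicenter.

Distances from 57.9618°N, 19.5311°E:
3: √((-1.6184·111.32)² + (1.9459·58.83)²) = √(32457.729372 + 13105.051528) = 213.4544 km
4: √((-0.4058·111.32)² + (-0.9015·58.83)²) = √(2040.659196 + 2812.737212) = 69.6663 km
5: √((0.5057·111.32)² + (-0.8303·58.83)²) = √(3169.073432 + 2385.985349) = 74.5323 km
6: √((1.6611·111.32)² + (-0.5525·58.83)²) = √(34193.058696 + 1056.482388) = 187.7486 km
7: √((-0.2614·111.32)² + (-0.3338·58.83)²) = √(846.754595 + 385.629600) = 35.1053 km
8: √((-0.4756·111.32)² + (1.4123·58.83)²) = √(2803.045111 + 6903.218423) = 98.5204 km
9: √((0.4121·111.32)² + (-0.9590·58.83)²) = √(2104.513056 + 3182.987339) = 72.7152 km
10: √((-0.7816·111.32)² + (-1.3509·58.83)²) = √(7570.341947 + 6316.028778) = 117.8404 km
11: √((1.6987·111.32)² + (1.4567·58.83)²) = √(35758.539209 + 7344.089101) = 207.6117 km
12: √((-0.3369·111.32)² + (1.7448·58.83)²) = √(1406.528114 + 10536.321207) = 109.2833 km
13: √((-1.4088·111.32)² + (-0.8463·58.83)²) = √(24594.901140 + 2478.827917) = 164.5410 km
Minimum: 7 at 35.1053 km.

7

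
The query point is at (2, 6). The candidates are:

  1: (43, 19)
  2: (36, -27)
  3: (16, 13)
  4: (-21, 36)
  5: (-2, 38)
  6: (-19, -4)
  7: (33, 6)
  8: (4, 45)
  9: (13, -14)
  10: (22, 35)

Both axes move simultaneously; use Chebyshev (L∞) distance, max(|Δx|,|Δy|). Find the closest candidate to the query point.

Distances from (2, 6):
1: 41
2: 34
3: 14
4: 30
5: 32
6: 21
7: 31
8: 39
9: 20
10: 29
Minimum: 3 at 14.

3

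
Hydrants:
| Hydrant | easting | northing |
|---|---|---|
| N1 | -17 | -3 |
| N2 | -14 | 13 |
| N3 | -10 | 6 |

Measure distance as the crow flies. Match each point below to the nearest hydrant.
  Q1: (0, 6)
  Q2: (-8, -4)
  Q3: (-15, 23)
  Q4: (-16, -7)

Q1→N3; Q2→N1; Q3→N2; Q4→N1

Q1 at (0, 6):
  N1: √((-17)² + (-9)²) = √(289.0000 + 81.0000) = 19.24
  N2: √((-14)² + (7)²) = √(196.0000 + 49.0000) = 15.65
  N3: √((-10)² + (0)²) = √(100.0000 + 0.0000) = 10.00
  → nearest: N3 (10.00)
Q2 at (-8, -4):
  N1: √((-9)² + (1)²) = √(81.0000 + 1.0000) = 9.06
  N2: √((-6)² + (17)²) = √(36.0000 + 289.0000) = 18.03
  N3: √((-2)² + (10)²) = √(4.0000 + 100.0000) = 10.20
  → nearest: N1 (9.06)
Q3 at (-15, 23):
  N1: √((-2)² + (-26)²) = √(4.0000 + 676.0000) = 26.08
  N2: √((1)² + (-10)²) = √(1.0000 + 100.0000) = 10.05
  N3: √((5)² + (-17)²) = √(25.0000 + 289.0000) = 17.72
  → nearest: N2 (10.05)
Q4 at (-16, -7):
  N1: √((-1)² + (4)²) = √(1.0000 + 16.0000) = 4.12
  N2: √((2)² + (20)²) = √(4.0000 + 400.0000) = 20.10
  N3: √((6)² + (13)²) = √(36.0000 + 169.0000) = 14.32
  → nearest: N1 (4.12)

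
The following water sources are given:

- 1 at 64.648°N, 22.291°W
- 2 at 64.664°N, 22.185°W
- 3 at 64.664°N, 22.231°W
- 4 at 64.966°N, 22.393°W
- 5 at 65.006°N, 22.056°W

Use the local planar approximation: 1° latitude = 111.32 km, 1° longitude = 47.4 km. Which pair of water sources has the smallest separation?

2 and 3

Pairwise distances:
1–2: √((0.016·111.32)² + (0.106·47.4)²) = √(3.17239 + 25.24460) = 5.331 km
1–3: √((0.016·111.32)² + (0.060·47.4)²) = √(3.17239 + 8.08834) = 3.356 km
1–4: √((0.318·111.32)² + (-0.102·47.4)²) = √(1253.14301 + 23.37529) = 35.728 km
1–5: √((0.358·111.32)² + (0.235·47.4)²) = √(1588.22654 + 124.07732) = 41.380 km
2–3: √((0.000·111.32)² + (-0.046·47.4)²) = √(0.00000 + 4.75414) = 2.180 km
2–4: √((0.302·111.32)² + (-0.208·47.4)²) = √(1130.21296 + 97.20382) = 35.035 km
2–5: √((0.342·111.32)² + (0.129·47.4)²) = √(1449.43454 + 37.38833) = 38.559 km
3–4: √((0.302·111.32)² + (-0.162·47.4)²) = √(1130.21296 + 58.96397) = 34.484 km
3–5: √((0.342·111.32)² + (0.175·47.4)²) = √(1449.43454 + 68.80703) = 38.965 km
4–5: √((0.040·111.32)² + (0.337·47.4)²) = √(19.82743 + 255.16229) = 16.583 km
Closest pair: 2–3 at 2.180 km.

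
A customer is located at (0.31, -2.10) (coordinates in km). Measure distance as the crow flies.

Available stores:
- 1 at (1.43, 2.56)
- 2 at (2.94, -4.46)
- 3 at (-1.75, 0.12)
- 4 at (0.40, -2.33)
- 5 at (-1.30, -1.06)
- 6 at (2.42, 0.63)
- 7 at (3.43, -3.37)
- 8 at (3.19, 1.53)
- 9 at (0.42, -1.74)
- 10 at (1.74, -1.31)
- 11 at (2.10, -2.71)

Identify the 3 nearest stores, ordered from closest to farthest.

4, 9, 10

Distances from (0.31, -2.10):
1: 4.79 km
2: 3.53 km
3: 3.03 km
4: 0.25 km
5: 1.92 km
6: 3.45 km
7: 3.37 km
8: 4.63 km
9: 0.38 km
10: 1.63 km
11: 1.89 km
Sorted: 4 (0.25 km) < 9 (0.38 km) < 10 (1.63 km) < 11 (1.89 km) < 5 (1.92 km) < …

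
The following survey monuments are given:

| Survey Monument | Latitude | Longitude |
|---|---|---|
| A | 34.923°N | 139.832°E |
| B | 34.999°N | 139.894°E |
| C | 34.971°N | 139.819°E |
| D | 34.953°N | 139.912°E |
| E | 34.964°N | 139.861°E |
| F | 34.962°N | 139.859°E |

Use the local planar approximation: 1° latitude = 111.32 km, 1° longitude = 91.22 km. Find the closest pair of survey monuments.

Pairwise distances:
E–F: 0.288 km
C–F: 3.784 km
C–E: 3.910 km
D–E: 4.811 km
B–E: 4.924 km
D–F: 4.937 km
A–F: 4.991 km
B–F: 5.211 km
A–E: 5.275 km
B–D: 5.378 km
A–C: 5.473 km
B–C: 7.518 km
A–D: 8.025 km
C–D: 8.717 km
A–B: 10.177 km
Closest pair: E–F at 0.288 km.

E and F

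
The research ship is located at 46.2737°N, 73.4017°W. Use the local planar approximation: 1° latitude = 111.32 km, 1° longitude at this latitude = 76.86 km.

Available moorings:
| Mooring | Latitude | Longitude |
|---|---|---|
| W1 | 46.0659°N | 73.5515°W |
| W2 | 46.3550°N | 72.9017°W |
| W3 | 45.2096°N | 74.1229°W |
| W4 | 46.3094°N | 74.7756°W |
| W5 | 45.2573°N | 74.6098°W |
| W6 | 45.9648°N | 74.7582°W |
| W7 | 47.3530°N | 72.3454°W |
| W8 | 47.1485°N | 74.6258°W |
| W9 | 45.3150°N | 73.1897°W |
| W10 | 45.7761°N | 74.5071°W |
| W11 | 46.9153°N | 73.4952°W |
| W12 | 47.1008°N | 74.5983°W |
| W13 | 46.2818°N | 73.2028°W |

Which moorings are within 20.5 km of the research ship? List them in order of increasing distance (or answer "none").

Distances from 46.2737°N, 73.4017°W:
W1: √((-0.2078·111.32)² + (-0.1498·76.86)²) = √(535.103118 + 132.563630) = 25.8392 km
W2: √((0.0813·111.32)² + (0.5000·76.86)²) = √(81.908220 + 1476.864900) = 39.4813 km
W3: √((-1.0641·111.32)² + (-0.7212·76.86)²) = √(14031.732014 + 3072.643654) = 130.7837 km
W4: √((0.0357·111.32)² + (-1.3739·76.86)²) = √(15.793662 + 11150.927889) = 105.6727 km
W5: √((-1.0164·111.32)² + (-1.2081·76.86)²) = √(12801.937661 + 8621.970427) = 146.3691 km
W6: √((-0.3089·111.32)² + (-1.3565·76.86)²) = √(1182.448438 + 10870.270627) = 109.7849 km
W7: √((1.0793·111.32)² + (1.0563·76.86)²) = √(14435.464048 + 6591.364367) = 145.0063 km
W8: √((0.8748·111.32)² + (-1.2241·76.86)²) = √(9483.397271 + 8851.860399) = 135.4077 km
W9: √((-0.9587·111.32)² + (0.2120·76.86)²) = √(11389.688591 + 265.504864) = 107.9592 km
W10: √((-0.4976·111.32)² + (-1.1054·76.86)²) = √(3068.365837 + 7218.378998) = 101.4236 km
W11: √((0.6416·111.32)² + (-0.0935·76.86)²) = √(5101.232359 + 51.644489) = 71.7835 km
W12: √((0.8271·111.32)² + (-1.1966·76.86)²) = √(8477.395344 + 8458.605244) = 130.1384 km
W13: √((0.0081·111.32)² + (0.1989·76.86)²) = √(0.813048 + 233.706250) = 15.3140 km
Threshold 20.5 km: W13 (15.3140 km) is within range.

W13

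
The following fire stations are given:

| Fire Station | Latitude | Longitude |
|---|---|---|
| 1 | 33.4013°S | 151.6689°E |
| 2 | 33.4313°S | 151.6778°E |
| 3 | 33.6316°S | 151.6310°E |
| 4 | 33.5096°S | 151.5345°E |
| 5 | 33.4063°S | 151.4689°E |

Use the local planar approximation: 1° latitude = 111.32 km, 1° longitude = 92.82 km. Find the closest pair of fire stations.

1 and 2

Pairwise distances:
1–2: 3.4403 km
1–3: 25.8772 km
1–4: 17.3485 km
1–5: 18.5723 km
2–3: 22.7166 km
2–4: 15.9027 km
2–5: 19.5888 km
3–4: 16.2688 km
3–5: 29.2474 km
4–5: 13.0120 km
Closest pair: 1–2 at 3.4403 km.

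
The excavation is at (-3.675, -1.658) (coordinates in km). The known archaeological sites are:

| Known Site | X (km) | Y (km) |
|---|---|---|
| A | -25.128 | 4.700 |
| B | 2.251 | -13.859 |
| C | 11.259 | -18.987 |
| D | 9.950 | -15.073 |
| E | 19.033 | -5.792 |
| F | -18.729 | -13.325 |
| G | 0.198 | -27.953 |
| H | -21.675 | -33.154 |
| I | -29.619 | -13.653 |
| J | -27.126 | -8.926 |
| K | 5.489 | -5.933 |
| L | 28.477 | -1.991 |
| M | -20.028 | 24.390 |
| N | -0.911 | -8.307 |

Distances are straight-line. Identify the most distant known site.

H

Distances from (-3.675, -1.658):
A: √((-21.453)² + (6.358)²) = √(460.23121 + 40.42416) = 22.375 km
B: √((5.926)² + (-12.201)²) = √(35.11748 + 148.86440) = 13.564 km
C: √((14.934)² + (-17.329)²) = √(223.02436 + 300.29424) = 22.876 km
D: √((13.625)² + (-13.415)²) = √(185.64062 + 179.96223) = 19.121 km
E: √((22.708)² + (-4.134)²) = √(515.65326 + 17.08996) = 23.081 km
F: √((-15.054)² + (-11.667)²) = √(226.62292 + 136.11889) = 19.046 km
G: √((3.873)² + (-26.295)²) = √(15.00013 + 691.42702) = 26.579 km
H: √((-18.000)² + (-31.496)²) = √(324.00000 + 991.99802) = 36.277 km
I: √((-25.944)² + (-11.995)²) = √(673.09114 + 143.88003) = 28.583 km
J: √((-23.451)² + (-7.268)²) = √(549.94940 + 52.82382) = 24.551 km
K: √((9.164)² + (-4.275)²) = √(83.97890 + 18.27563) = 10.112 km
L: √((32.152)² + (-0.333)²) = √(1033.75110 + 0.11089) = 32.154 km
M: √((-16.353)² + (26.048)²) = √(267.42061 + 678.49830) = 30.756 km
N: √((2.764)² + (-6.649)²) = √(7.63970 + 44.20920) = 7.201 km
Maximum: H at 36.277 km.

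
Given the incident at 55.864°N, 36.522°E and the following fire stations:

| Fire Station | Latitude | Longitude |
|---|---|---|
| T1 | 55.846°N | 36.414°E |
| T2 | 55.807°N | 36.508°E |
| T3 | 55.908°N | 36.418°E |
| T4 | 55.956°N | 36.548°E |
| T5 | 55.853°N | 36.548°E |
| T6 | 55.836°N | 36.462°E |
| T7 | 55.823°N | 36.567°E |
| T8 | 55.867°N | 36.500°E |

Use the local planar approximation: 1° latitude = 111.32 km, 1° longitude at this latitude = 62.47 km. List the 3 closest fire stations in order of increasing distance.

T8, T5, T6

Distances from 55.864°N, 36.522°E:
T1: √((-0.018·111.32)² + (-0.108·62.47)²) = √(4.01505 + 45.51877) = 7.038 km
T2: √((-0.057·111.32)² + (-0.014·62.47)²) = √(40.26207 + 0.76489) = 6.405 km
T3: √((0.044·111.32)² + (-0.104·62.47)²) = √(23.99119 + 42.20945) = 8.136 km
T4: √((0.092·111.32)² + (0.026·62.47)²) = √(104.88709 + 2.63809) = 10.369 km
T5: √((-0.011·111.32)² + (0.026·62.47)²) = √(1.49945 + 2.63809) = 2.034 km
T6: √((-0.028·111.32)² + (-0.060·62.47)²) = √(9.71544 + 14.04900) = 4.875 km
T7: √((-0.041·111.32)² + (0.045·62.47)²) = √(20.83119 + 7.90256) = 5.360 km
T8: √((0.003·111.32)² + (-0.022·62.47)²) = √(0.11153 + 1.88881) = 1.414 km
Sorted: T8 (1.414 km) < T5 (2.034 km) < T6 (4.875 km) < T7 (5.360 km) < T2 (6.405 km) < …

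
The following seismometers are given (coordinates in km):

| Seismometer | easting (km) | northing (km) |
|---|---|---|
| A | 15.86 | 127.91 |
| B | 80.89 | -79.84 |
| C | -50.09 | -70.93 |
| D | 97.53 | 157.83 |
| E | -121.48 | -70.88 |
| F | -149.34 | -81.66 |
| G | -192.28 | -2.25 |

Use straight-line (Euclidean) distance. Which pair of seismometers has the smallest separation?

Pairwise distances:
A–B: 217.69 km
A–C: 209.49 km
A–D: 86.98 km
A–E: 241.62 km
A–F: 266.85 km
A–G: 245.49 km
B–C: 131.28 km
B–D: 238.25 km
B–E: 202.57 km
B–F: 230.24 km
B–G: 283.98 km
C–D: 272.26 km
C–E: 71.39 km
C–F: 99.83 km
C–G: 157.91 km
D–E: 316.66 km
D–F: 343.95 km
D–G: 331.08 km
E–F: 29.87 km
E–G: 98.60 km
F–G: 90.28 km
Closest pair: E–F at 29.87 km.

E and F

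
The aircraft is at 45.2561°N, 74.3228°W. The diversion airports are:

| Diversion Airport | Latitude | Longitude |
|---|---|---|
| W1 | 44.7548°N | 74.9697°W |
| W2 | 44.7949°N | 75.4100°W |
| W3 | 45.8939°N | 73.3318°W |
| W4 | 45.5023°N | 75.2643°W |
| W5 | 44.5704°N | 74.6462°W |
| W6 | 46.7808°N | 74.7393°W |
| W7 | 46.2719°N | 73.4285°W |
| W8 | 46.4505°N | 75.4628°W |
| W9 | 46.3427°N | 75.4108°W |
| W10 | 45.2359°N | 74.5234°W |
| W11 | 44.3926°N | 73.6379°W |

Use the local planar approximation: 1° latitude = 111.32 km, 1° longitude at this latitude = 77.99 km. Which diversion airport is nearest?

Distances from 45.2561°N, 74.3228°W:
W1: √((-0.5013·111.32)² + (-0.6469·77.99)²) = √(3114.166328 + 2545.377161) = 75.2299 km
W2: √((-0.4612·111.32)² + (-1.0872·77.99)²) = √(2635.876102 + 7189.467555) = 99.1229 km
W3: √((0.6378·111.32)² + (0.9910·77.99)²) = √(5040.985232 + 5973.448856) = 104.9497 km
W4: √((0.2462·111.32)² + (-0.9415·77.99)²) = √(751.142772 + 5391.610239) = 78.3757 km
W5: √((-0.6857·111.32)² + (-0.3234·77.99)²) = √(5826.593154 + 636.147569) = 80.3912 km
W6: √((1.5247·111.32)² + (-0.4165·77.99)²) = √(28808.138474 + 1055.134570) = 172.8099 km
W7: √((1.0158·111.32)² + (0.8943·77.99)²) = √(12786.827674 + 4864.568264) = 132.8586 km
W8: √((1.1944·111.32)² + (-1.1400·77.99)²) = √(17678.523280 + 7904.739154) = 159.9477 km
W9: √((1.0866·111.32)² + (-1.0880·77.99)²) = √(14631.397079 + 7200.051974) = 147.7547 km
W10: √((-0.0202·111.32)² + (-0.2006·77.99)²) = √(5.056490 + 244.759579) = 15.8056 km
W11: √((-0.8635·111.32)² + (0.6849·77.99)²) = √(9239.981020 + 2853.199722) = 109.9690 km
Minimum: W10 at 15.8056 km.

W10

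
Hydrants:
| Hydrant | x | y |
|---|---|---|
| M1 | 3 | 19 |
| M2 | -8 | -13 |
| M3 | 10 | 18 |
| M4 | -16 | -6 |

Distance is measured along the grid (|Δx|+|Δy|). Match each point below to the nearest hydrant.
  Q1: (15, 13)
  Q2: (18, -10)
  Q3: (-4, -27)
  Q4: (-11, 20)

Q1 at (15, 13):
  M1: |-12| + |6| = 12 + 6 = 18
  M2: |-23| + |-26| = 23 + 26 = 49
  M3: |-5| + |5| = 5 + 5 = 10
  M4: |-31| + |-19| = 31 + 19 = 50
  → nearest: M3 (10)
Q2 at (18, -10):
  M1: |-15| + |29| = 15 + 29 = 44
  M2: |-26| + |-3| = 26 + 3 = 29
  M3: |-8| + |28| = 8 + 28 = 36
  M4: |-34| + |4| = 34 + 4 = 38
  → nearest: M2 (29)
Q3 at (-4, -27):
  M1: |7| + |46| = 7 + 46 = 53
  M2: |-4| + |14| = 4 + 14 = 18
  M3: |14| + |45| = 14 + 45 = 59
  M4: |-12| + |21| = 12 + 21 = 33
  → nearest: M2 (18)
Q4 at (-11, 20):
  M1: |14| + |-1| = 14 + 1 = 15
  M2: |3| + |-33| = 3 + 33 = 36
  M3: |21| + |-2| = 21 + 2 = 23
  M4: |-5| + |-26| = 5 + 26 = 31
  → nearest: M1 (15)

Q1→M3; Q2→M2; Q3→M2; Q4→M1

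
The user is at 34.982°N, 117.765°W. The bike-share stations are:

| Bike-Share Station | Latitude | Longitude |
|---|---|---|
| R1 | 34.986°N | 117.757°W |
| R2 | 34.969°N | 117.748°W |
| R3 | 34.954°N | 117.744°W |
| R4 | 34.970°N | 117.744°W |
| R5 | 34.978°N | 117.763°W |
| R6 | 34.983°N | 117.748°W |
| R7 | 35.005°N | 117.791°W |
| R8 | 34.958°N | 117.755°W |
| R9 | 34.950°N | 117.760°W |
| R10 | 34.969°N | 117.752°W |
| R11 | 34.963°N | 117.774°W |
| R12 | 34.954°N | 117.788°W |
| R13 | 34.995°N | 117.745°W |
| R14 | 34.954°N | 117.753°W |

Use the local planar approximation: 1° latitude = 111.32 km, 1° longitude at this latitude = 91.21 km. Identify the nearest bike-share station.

R5

Distances from 34.982°N, 117.765°W:
R1: √((0.004·111.32)² + (0.008·91.21)²) = √(0.19827 + 0.53243) = 0.855 km
R2: √((-0.013·111.32)² + (0.017·91.21)²) = √(2.09427 + 2.40427) = 2.121 km
R3: √((-0.028·111.32)² + (0.021·91.21)²) = √(9.71544 + 3.66880) = 3.658 km
R4: √((-0.012·111.32)² + (0.021·91.21)²) = √(1.78447 + 3.66880) = 2.335 km
R5: √((-0.004·111.32)² + (0.002·91.21)²) = √(0.19827 + 0.03328) = 0.481 km
R6: √((0.001·111.32)² + (0.017·91.21)²) = √(0.01239 + 2.40427) = 1.555 km
R7: √((0.023·111.32)² + (-0.026·91.21)²) = √(6.55544 + 5.62382) = 3.490 km
R8: √((-0.024·111.32)² + (0.010·91.21)²) = √(7.13787 + 0.83193) = 2.823 km
R9: √((-0.032·111.32)² + (0.005·91.21)²) = √(12.68955 + 0.20798) = 3.591 km
R10: √((-0.013·111.32)² + (0.013·91.21)²) = √(2.09427 + 1.40596) = 1.871 km
R11: √((-0.019·111.32)² + (-0.009·91.21)²) = √(4.47356 + 0.67386) = 2.269 km
R12: √((-0.028·111.32)² + (-0.023·91.21)²) = √(9.71544 + 4.40089) = 3.757 km
R13: √((0.013·111.32)² + (0.020·91.21)²) = √(2.09427 + 3.32771) = 2.329 km
R14: √((-0.028·111.32)² + (0.012·91.21)²) = √(9.71544 + 1.19797) = 3.304 km
Minimum: R5 at 0.481 km.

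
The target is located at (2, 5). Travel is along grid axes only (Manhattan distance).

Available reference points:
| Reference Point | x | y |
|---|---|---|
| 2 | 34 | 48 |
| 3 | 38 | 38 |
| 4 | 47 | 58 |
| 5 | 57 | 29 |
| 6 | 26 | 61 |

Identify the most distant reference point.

Distances from (2, 5):
2: |32| + |43| = 32 + 43 = 75
3: |36| + |33| = 36 + 33 = 69
4: |45| + |53| = 45 + 53 = 98
5: |55| + |24| = 55 + 24 = 79
6: |24| + |56| = 24 + 56 = 80
Maximum: 4 at 98.

4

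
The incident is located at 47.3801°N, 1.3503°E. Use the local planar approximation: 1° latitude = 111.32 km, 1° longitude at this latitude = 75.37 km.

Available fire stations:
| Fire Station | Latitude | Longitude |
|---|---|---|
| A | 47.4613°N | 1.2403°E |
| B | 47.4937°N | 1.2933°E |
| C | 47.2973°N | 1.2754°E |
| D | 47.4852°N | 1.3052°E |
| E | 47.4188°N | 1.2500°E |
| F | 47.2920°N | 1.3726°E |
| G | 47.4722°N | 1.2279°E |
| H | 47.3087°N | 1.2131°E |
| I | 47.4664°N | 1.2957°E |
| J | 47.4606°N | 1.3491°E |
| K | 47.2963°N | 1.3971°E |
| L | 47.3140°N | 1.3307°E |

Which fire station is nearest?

L

Distances from 47.3801°N, 1.3503°E:
A: 12.2655 km
B: 13.3558 km
C: 10.8087 km
D: 12.1835 km
E: 8.7010 km
F: 9.9503 km
G: 13.7921 km
H: 13.0425 km
I: 10.4512 km
J: 8.9617 km
K: 9.9732 km
L: 7.5051 km
Minimum: L at 7.5051 km.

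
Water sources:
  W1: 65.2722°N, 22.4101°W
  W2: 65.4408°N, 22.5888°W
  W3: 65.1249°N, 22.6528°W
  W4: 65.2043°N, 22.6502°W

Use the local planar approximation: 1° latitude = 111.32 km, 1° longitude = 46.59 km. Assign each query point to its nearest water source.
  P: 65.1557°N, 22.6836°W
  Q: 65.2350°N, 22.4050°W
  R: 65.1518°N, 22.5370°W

P at 65.1557°N, 22.6836°W:
  W1: 18.1812 km
  W2: 32.0432 km
  W3: 3.7168 km
  W4: 5.6295 km
  → nearest: W3 (3.7168 km)
Q at 65.2350°N, 22.4050°W:
  W1: 4.1479 km
  W2: 24.4577 km
  W3: 16.8376 km
  W4: 11.9241 km
  → nearest: W1 (4.1479 km)
R at 65.1518°N, 22.5370°W:
  W1: 14.6490 km
  W2: 32.2619 km
  W3: 6.1704 km
  W4: 7.8722 km
  → nearest: W3 (6.1704 km)

P→W3; Q→W1; R→W3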